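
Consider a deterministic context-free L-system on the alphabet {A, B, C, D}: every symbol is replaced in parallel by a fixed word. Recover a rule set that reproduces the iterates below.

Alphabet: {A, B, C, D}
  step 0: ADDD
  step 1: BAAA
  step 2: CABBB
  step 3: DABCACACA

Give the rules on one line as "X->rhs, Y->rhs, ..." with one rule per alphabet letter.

A->B, B->CA, C->DA, D->A

  step 2 ⇒ step 3: CABBB ⇒ DA·B·CA·CA·CA
    A ↦ B
    B ↦ CA
    C ↦ DA
  step 0 ⇒ step 1: ADDD ⇒ B·A·A·A
    D ↦ A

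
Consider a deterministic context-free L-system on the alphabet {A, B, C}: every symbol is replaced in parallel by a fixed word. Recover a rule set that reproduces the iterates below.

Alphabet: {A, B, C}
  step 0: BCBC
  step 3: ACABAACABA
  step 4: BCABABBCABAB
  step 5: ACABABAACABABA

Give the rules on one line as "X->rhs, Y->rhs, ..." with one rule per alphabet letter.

  step 4 ⇒ step 5: BCABABBCABAB ⇒ A·CA·B·A·B·A·A·CA·B·A·B·A
    A ↦ B
    B ↦ A
    C ↦ CA

A->B, B->A, C->CA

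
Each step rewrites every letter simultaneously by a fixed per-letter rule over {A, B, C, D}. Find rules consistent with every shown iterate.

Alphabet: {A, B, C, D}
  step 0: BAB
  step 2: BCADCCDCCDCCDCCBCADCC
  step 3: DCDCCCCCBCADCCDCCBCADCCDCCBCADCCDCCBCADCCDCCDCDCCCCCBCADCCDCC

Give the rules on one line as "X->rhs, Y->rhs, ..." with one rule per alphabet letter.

A->CCC, B->DC, C->DCC, D->BCA

  step 2 ⇒ step 3: BCADCCDCCDCCDCCBCADCC ⇒ DC·DCC·CCC·BCA·DCC·DCC·BCA·DCC·DCC·BCA·DCC·DCC·BCA·DCC·DCC·DC·DCC·CCC·BCA·DCC·DCC
    A ↦ CCC
    B ↦ DC
    C ↦ DCC
    D ↦ BCA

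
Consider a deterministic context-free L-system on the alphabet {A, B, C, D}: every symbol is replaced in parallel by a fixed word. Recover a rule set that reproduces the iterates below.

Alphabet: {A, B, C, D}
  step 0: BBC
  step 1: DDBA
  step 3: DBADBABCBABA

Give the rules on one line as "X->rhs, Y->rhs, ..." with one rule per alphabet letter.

  step 0 ⇒ step 1: BBC ⇒ D·D·BA
    B ↦ D
    C ↦ BA
    A ↦ CC  (constrained at step 1)
    D ↦ BC  (constrained at step 1)

A->CC, B->D, C->BA, D->BC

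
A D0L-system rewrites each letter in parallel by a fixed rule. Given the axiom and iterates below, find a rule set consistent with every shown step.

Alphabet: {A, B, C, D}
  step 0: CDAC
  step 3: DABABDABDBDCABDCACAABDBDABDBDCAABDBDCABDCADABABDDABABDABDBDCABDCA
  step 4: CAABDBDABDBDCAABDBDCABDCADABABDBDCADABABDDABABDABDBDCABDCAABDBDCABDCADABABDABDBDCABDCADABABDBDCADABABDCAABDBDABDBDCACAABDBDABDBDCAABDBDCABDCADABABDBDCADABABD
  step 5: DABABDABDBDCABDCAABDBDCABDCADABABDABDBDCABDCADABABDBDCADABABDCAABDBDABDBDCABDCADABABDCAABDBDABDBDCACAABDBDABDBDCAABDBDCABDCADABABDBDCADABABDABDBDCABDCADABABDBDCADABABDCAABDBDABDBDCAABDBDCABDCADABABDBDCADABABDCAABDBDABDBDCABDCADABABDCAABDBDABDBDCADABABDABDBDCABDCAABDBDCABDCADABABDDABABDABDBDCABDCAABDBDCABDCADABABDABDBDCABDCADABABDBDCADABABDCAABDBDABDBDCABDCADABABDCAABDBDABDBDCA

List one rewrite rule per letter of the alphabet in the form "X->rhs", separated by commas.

A->ABD, B->BD, C->DAB, D->CA

  step 4 ⇒ step 5: CAABDBDABDBDCAABDBDCABDCADABABDBDCADABABDDABABDABDBDCABDCAABDBDCABDCADABABDABDBDCABDCADABABDBDCADABABDCAABDBDABDBDCACAABDBDABDBDCAABDBDCABDCADABABDBDCADABABD ⇒ DAB·ABD·ABD·BD·CA·BD·CA·ABD·BD·CA·BD·CA·DAB·ABD·ABD·BD·CA·BD·CA·DAB·ABD·BD·CA·DAB·ABD·CA·ABD·BD·ABD·BD·CA·BD·CA·DAB·ABD·CA·ABD·BD·ABD·BD·CA·CA·ABD·BD·ABD·BD·CA·ABD·BD·CA·BD·CA·DAB·ABD·BD·CA·DAB·ABD·ABD·BD·CA·BD·CA·DAB·ABD·BD·CA·DAB·ABD·CA·ABD·BD·ABD·BD·CA·ABD·BD·CA·BD·CA·DAB·ABD·BD·CA·DAB·ABD·CA·ABD·BD·ABD·BD·CA·BD·CA·DAB·ABD·CA·ABD·BD·ABD·BD·CA·DAB·ABD·ABD·BD·CA·BD·CA·ABD·BD·CA·BD·CA·DAB·ABD·DAB·ABD·ABD·BD·CA·BD·CA·ABD·BD·CA·BD·CA·DAB·ABD·ABD·BD·CA·BD·CA·DAB·ABD·BD·CA·DAB·ABD·CA·ABD·BD·ABD·BD·CA·BD·CA·DAB·ABD·CA·ABD·BD·ABD·BD·CA
    A ↦ ABD
    B ↦ BD
    C ↦ DAB
    D ↦ CA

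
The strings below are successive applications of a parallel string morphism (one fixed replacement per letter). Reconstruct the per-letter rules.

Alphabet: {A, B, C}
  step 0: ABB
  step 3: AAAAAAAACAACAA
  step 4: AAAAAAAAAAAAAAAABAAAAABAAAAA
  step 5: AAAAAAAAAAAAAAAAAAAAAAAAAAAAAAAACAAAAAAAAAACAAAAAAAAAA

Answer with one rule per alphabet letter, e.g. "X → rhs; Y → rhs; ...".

  step 4 ⇒ step 5: AAAAAAAAAAAAAAAABAAAAABAAAAA ⇒ AA·AA·AA·AA·AA·AA·AA·AA·AA·AA·AA·AA·AA·AA·AA·AA·C·AA·AA·AA·AA·AA·C·AA·AA·AA·AA·AA
    A ↦ AA
    B ↦ C
  step 3 ⇒ step 4: AAAAAAAACAACAA ⇒ AA·AA·AA·AA·AA·AA·AA·AA·BA·AA·AA·BA·AA·AA
    C ↦ BA

A->AA, B->C, C->BA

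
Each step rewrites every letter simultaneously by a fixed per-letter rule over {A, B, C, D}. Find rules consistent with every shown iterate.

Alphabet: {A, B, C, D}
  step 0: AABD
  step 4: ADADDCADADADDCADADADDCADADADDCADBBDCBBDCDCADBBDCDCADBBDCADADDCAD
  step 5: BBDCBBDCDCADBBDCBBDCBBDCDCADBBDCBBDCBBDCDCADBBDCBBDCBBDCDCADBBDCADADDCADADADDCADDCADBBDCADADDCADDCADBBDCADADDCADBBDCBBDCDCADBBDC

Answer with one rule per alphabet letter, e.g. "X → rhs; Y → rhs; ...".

  step 4 ⇒ step 5: ADADDCADADADDCADADADDCADADADDCADBBDCBBDCDCADBBDCDCADBBDCADADDCAD ⇒ BB·DC·BB·DC·DC·AD·BB·DC·BB·DC·BB·DC·DC·AD·BB·DC·BB·DC·BB·DC·DC·AD·BB·DC·BB·DC·BB·DC·DC·AD·BB·DC·AD·AD·DC·AD·AD·AD·DC·AD·DC·AD·BB·DC·AD·AD·DC·AD·DC·AD·BB·DC·AD·AD·DC·AD·BB·DC·BB·DC·DC·AD·BB·DC
    A ↦ BB
    B ↦ AD
    C ↦ AD
    D ↦ DC

A->BB, B->AD, C->AD, D->DC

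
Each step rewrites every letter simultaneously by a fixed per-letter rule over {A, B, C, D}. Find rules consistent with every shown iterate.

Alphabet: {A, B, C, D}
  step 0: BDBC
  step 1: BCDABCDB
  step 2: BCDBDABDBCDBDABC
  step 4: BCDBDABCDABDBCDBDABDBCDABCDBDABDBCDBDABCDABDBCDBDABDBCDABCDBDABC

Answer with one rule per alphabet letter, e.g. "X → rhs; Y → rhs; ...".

  step 1 ⇒ step 2: BCDABCDB ⇒ BC·DB·DA·BD·BC·DB·DA·BC
    A ↦ BD
    B ↦ BC
    C ↦ DB
    D ↦ DA

A->BD, B->BC, C->DB, D->DA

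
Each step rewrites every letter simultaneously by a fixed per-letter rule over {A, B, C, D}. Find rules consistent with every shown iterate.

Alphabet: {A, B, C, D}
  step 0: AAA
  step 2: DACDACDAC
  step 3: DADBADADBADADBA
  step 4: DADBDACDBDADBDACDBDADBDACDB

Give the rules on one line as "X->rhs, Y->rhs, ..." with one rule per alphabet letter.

A->DB, B->C, C->A, D->DA

  step 3 ⇒ step 4: DADBADADBADADBA ⇒ DA·DB·DA·C·DB·DA·DB·DA·C·DB·DA·DB·DA·C·DB
    A ↦ DB
    B ↦ C
    D ↦ DA
  step 2 ⇒ step 3: DACDACDAC ⇒ DA·DB·A·DA·DB·A·DA·DB·A
    C ↦ A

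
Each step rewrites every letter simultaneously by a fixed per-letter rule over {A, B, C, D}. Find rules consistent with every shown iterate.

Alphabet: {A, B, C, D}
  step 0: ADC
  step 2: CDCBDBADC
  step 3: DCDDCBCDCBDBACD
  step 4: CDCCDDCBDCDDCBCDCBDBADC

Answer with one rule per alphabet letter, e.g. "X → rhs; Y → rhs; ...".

A->DBA, B->DCB, C->D, D->C

  step 3 ⇒ step 4: DCDDCBCDCBDBACD ⇒ C·D·C·C·D·DCB·D·C·D·DCB·C·DCB·DBA·D·C
    A ↦ DBA
    B ↦ DCB
    C ↦ D
    D ↦ C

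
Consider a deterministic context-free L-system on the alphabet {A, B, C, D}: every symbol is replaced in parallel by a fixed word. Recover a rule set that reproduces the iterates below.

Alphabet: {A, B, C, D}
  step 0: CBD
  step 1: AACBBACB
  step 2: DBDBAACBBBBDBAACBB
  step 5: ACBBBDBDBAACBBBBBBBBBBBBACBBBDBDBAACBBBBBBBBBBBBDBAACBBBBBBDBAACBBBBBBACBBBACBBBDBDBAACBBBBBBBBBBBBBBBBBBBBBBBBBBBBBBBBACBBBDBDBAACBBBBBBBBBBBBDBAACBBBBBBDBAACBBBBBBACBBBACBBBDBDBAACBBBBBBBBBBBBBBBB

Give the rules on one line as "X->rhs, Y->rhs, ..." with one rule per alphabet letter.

  step 1 ⇒ step 2: AACBBACB ⇒ DB·DB·AAC·BB·BB·DB·AAC·BB
    A ↦ DB
    B ↦ BB
    C ↦ AAC
  step 0 ⇒ step 1: CBD ⇒ AAC·BB·ACB
    D ↦ ACB

A->DB, B->BB, C->AAC, D->ACB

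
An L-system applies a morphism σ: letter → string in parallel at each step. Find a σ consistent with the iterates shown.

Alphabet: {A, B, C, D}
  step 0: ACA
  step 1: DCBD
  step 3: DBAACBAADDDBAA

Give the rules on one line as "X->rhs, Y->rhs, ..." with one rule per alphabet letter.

  step 0 ⇒ step 1: ACA ⇒ D·CB·D
    A ↦ D
    C ↦ CB
    B ↦ AA  (constrained at step 1)
    D ↦ DB  (constrained at step 1)

A->D, B->AA, C->CB, D->DB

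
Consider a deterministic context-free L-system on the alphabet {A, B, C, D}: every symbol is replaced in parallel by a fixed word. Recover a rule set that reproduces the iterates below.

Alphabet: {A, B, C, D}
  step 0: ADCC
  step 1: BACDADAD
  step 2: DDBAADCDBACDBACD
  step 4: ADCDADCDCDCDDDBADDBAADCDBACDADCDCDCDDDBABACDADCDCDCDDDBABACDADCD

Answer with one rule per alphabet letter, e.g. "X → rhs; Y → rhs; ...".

A->BA, B->DD, C->AD, D->CD

  step 1 ⇒ step 2: BACDADAD ⇒ DD·BA·AD·CD·BA·CD·BA·CD
    A ↦ BA
    B ↦ DD
    C ↦ AD
    D ↦ CD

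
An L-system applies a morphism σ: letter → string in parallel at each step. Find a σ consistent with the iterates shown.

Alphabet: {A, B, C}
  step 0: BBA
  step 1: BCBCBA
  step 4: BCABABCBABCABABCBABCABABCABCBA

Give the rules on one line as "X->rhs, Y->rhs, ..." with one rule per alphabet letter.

  step 0 ⇒ step 1: BBA ⇒ BC·BC·BA
    A ↦ BA
    B ↦ BC
    C ↦ A  (constrained at step 1)

A->BA, B->BC, C->A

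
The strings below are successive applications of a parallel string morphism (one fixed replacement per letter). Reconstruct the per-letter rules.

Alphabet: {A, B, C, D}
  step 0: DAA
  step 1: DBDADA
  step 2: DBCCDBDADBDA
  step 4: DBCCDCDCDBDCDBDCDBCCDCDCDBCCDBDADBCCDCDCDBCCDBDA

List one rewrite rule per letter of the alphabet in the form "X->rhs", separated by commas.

A->DA, B->CC, C->DC, D->DB

  step 1 ⇒ step 2: DBDADA ⇒ DB·CC·DB·DA·DB·DA
    A ↦ DA
    B ↦ CC
    D ↦ DB
    C ↦ DC  (constrained at step 2)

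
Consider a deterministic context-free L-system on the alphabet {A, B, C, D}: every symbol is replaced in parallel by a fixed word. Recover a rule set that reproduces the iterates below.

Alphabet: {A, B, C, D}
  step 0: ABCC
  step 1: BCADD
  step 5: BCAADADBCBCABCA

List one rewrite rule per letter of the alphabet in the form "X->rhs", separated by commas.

  step 0 ⇒ step 1: ABCC ⇒ BC·A·D·D
    A ↦ BC
    B ↦ A
    C ↦ D
    D ↦ A  (constrained at step 1)

A->BC, B->A, C->D, D->A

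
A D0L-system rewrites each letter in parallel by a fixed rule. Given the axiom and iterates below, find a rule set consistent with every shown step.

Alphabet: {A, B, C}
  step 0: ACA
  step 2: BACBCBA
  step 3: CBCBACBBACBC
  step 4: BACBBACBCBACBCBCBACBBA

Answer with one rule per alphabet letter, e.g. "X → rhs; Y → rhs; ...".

A->C, B->CB, C->BA

  step 3 ⇒ step 4: CBCBACBBACBC ⇒ BA·CB·BA·CB·C·BA·CB·CB·C·BA·CB·BA
    A ↦ C
    B ↦ CB
    C ↦ BA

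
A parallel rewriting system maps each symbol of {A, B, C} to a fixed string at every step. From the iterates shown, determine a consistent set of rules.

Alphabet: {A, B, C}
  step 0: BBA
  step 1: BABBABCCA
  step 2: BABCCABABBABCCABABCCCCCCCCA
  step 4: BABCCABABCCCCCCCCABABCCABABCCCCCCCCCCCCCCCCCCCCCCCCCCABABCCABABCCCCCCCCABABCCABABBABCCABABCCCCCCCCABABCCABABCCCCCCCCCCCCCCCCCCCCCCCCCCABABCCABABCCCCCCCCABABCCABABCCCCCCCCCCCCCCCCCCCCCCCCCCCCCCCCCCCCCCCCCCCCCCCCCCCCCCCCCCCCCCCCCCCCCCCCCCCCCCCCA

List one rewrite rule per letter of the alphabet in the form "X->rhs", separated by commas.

  step 1 ⇒ step 2: BABBABCCA ⇒ BAB·CCA·BAB·BAB·CCA·BAB·CCC·CCC·CCA
    A ↦ CCA
    B ↦ BAB
    C ↦ CCC

A->CCA, B->BAB, C->CCC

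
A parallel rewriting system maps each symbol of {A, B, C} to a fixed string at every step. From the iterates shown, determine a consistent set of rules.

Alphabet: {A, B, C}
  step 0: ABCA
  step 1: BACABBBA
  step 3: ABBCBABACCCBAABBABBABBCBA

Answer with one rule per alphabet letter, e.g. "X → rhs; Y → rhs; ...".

A->BA, B->C, C->ABB

  step 0 ⇒ step 1: ABCA ⇒ BA·C·ABB·BA
    A ↦ BA
    B ↦ C
    C ↦ ABB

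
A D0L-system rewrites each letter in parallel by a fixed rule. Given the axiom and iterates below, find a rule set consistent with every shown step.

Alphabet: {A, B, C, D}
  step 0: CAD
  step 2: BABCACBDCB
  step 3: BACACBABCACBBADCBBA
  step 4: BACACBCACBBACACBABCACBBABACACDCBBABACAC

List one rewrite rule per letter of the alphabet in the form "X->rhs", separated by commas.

  step 3 ⇒ step 4: BACACBABCACBBADCBBA ⇒ BA·CAC·B·CAC·B·BA·CAC·BA·B·CAC·B·BA·BA·CAC·DC·B·BA·BA·CAC
    A ↦ CAC
    B ↦ BA
    C ↦ B
    D ↦ DC

A->CAC, B->BA, C->B, D->DC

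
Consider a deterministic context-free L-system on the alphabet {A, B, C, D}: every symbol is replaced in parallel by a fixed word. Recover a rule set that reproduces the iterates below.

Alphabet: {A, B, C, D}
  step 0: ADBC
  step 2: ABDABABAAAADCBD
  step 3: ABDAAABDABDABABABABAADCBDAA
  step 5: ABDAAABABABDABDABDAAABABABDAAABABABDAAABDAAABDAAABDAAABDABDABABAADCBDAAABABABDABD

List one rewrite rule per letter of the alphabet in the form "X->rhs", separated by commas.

  step 2 ⇒ step 3: ABDABABAAAADCBD ⇒ AB·D·AA·AB·D·AB·D·AB·AB·AB·AB·AA·DCB·D·AA
    A ↦ AB
    B ↦ D
    C ↦ DCB
    D ↦ AA

A->AB, B->D, C->DCB, D->AA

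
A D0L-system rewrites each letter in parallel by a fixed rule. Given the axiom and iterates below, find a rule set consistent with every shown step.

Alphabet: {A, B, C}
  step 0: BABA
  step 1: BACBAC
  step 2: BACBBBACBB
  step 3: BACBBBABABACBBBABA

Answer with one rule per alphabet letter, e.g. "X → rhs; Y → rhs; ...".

A->C, B->BA, C->BB

  step 2 ⇒ step 3: BACBBBACBB ⇒ BA·C·BB·BA·BA·BA·C·BB·BA·BA
    A ↦ C
    B ↦ BA
    C ↦ BB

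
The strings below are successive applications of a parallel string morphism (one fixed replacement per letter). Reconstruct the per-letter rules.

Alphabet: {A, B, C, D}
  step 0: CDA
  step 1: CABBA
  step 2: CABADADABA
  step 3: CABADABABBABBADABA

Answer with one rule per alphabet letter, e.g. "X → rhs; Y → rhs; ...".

  step 2 ⇒ step 3: CABADADABA ⇒ CA·BA·DA·BA·B·BA·B·BA·DA·BA
    A ↦ BA
    B ↦ DA
    C ↦ CA
    D ↦ B

A->BA, B->DA, C->CA, D->B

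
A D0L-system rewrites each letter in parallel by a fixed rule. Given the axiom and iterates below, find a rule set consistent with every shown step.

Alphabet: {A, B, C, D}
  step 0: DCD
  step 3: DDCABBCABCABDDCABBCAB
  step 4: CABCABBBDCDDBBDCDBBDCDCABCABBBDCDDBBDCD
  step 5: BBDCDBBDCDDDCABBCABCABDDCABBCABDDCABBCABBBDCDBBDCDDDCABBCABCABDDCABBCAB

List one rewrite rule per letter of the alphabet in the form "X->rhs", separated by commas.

A->BDC, B->D, C->B, D->CAB

  step 4 ⇒ step 5: CABCABBBDCDDBBDCDBBDCDCABCABBBDCDDBBDCD ⇒ B·BDC·D·B·BDC·D·D·D·CAB·B·CAB·CAB·D·D·CAB·B·CAB·D·D·CAB·B·CAB·B·BDC·D·B·BDC·D·D·D·CAB·B·CAB·CAB·D·D·CAB·B·CAB
    A ↦ BDC
    B ↦ D
    C ↦ B
    D ↦ CAB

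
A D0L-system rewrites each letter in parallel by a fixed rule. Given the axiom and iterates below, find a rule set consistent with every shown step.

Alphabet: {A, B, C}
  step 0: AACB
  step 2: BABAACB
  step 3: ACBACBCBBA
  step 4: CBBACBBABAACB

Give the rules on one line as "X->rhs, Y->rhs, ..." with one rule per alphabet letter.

A->CB, B->A, C->B

  step 3 ⇒ step 4: ACBACBCBBA ⇒ CB·B·A·CB·B·A·B·A·A·CB
    A ↦ CB
    B ↦ A
    C ↦ B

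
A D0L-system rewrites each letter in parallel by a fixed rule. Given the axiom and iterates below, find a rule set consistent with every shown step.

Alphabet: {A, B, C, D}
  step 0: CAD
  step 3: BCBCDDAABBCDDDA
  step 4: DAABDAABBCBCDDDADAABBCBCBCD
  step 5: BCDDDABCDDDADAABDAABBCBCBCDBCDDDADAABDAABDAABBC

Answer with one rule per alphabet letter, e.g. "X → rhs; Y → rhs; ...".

A->D, B->DA, C->AB, D->BC

  step 4 ⇒ step 5: DAABDAABBCBCDDDADAABBCBCBCD ⇒ BC·D·D·DA·BC·D·D·DA·DA·AB·DA·AB·BC·BC·BC·D·BC·D·D·DA·DA·AB·DA·AB·DA·AB·BC
    A ↦ D
    B ↦ DA
    C ↦ AB
    D ↦ BC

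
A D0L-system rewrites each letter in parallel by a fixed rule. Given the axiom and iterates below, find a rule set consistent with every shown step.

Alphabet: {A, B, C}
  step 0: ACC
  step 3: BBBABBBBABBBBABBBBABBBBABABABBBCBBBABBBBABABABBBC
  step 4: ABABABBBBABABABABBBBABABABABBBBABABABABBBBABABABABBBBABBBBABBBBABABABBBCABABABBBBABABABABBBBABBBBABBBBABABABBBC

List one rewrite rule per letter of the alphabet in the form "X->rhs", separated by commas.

A->BBB, B->AB, C->BBC

  step 3 ⇒ step 4: BBBABBBBABBBBABBBBABBBBABABABBBCBBBABBBBABABABBBC ⇒ AB·AB·AB·BBB·AB·AB·AB·AB·BBB·AB·AB·AB·AB·BBB·AB·AB·AB·AB·BBB·AB·AB·AB·AB·BBB·AB·BBB·AB·BBB·AB·AB·AB·BBC·AB·AB·AB·BBB·AB·AB·AB·AB·BBB·AB·BBB·AB·BBB·AB·AB·AB·BBC
    A ↦ BBB
    B ↦ AB
    C ↦ BBC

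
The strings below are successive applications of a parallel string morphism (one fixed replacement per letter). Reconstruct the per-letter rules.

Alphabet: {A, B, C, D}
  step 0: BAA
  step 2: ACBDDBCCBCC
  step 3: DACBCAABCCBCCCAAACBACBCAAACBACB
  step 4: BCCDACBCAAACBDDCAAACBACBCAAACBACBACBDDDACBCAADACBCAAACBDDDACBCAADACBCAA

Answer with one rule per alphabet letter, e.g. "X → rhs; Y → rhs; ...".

A->D, B->CAA, C->ACB, D->BCC

  step 3 ⇒ step 4: DACBCAABCCBCCCAAACBACBCAAACBACB ⇒ BCC·D·ACB·CAA·ACB·D·D·CAA·ACB·ACB·CAA·ACB·ACB·ACB·D·D·D·ACB·CAA·D·ACB·CAA·ACB·D·D·D·ACB·CAA·D·ACB·CAA
    A ↦ D
    B ↦ CAA
    C ↦ ACB
    D ↦ BCC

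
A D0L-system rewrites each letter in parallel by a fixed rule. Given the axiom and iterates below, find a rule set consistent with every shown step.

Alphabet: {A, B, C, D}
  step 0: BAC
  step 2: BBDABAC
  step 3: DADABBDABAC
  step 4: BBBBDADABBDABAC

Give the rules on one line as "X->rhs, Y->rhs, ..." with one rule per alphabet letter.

  step 3 ⇒ step 4: DADABBDABAC ⇒ B·B·B·B·DA·DA·B·B·DA·B·AC
    A ↦ B
    B ↦ DA
    C ↦ AC
    D ↦ B

A->B, B->DA, C->AC, D->B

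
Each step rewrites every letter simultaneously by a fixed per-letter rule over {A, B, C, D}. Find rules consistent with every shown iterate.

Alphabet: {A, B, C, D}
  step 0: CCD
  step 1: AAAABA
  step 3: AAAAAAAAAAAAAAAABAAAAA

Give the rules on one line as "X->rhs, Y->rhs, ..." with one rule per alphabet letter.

  step 0 ⇒ step 1: CCD ⇒ AA·AA·BA
    C ↦ AA
    D ↦ BA
    A ↦ CC  (constrained at step 1)
    B ↦ D  (constrained at step 1)

A->CC, B->D, C->AA, D->BA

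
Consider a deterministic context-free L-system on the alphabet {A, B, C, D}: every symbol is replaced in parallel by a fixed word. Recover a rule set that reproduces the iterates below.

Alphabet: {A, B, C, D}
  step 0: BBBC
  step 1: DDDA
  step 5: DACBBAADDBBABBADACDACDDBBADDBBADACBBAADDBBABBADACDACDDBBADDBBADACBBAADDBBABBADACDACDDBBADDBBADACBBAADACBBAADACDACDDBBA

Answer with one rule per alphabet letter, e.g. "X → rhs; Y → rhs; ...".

A->BBA, B->D, C->A, D->DAC

  step 0 ⇒ step 1: BBBC ⇒ D·D·D·A
    B ↦ D
    C ↦ A
    A ↦ BBA  (constrained at step 1)
    D ↦ DAC  (constrained at step 1)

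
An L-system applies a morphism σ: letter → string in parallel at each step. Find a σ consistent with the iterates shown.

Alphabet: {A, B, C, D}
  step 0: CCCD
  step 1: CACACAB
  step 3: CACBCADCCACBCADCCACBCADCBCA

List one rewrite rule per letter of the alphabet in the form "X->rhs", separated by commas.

A->CB, B->DC, C->CA, D->B

  step 0 ⇒ step 1: CCCD ⇒ CA·CA·CA·B
    C ↦ CA
    D ↦ B
    A ↦ CB  (constrained at step 1)
    B ↦ DC  (constrained at step 1)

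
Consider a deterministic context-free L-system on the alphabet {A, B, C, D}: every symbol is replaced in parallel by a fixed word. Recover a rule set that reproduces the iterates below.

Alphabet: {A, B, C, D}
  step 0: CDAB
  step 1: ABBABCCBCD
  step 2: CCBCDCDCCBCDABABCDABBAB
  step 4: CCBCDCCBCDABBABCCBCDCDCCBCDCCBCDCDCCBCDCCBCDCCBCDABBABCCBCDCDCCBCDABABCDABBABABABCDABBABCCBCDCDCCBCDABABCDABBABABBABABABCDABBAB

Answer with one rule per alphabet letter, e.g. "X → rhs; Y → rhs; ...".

  step 1 ⇒ step 2: ABBABCCBCD ⇒ CCB·CD·CD·CCB·CD·AB·AB·CD·AB·BAB
    A ↦ CCB
    B ↦ CD
    C ↦ AB
    D ↦ BAB

A->CCB, B->CD, C->AB, D->BAB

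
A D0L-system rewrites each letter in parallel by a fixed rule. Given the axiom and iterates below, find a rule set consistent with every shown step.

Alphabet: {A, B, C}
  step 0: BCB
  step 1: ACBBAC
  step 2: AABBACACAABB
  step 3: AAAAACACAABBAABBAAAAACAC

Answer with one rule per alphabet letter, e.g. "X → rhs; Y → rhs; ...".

A->AA, B->AC, C->BB

  step 2 ⇒ step 3: AABBACACAABB ⇒ AA·AA·AC·AC·AA·BB·AA·BB·AA·AA·AC·AC
    A ↦ AA
    B ↦ AC
    C ↦ BB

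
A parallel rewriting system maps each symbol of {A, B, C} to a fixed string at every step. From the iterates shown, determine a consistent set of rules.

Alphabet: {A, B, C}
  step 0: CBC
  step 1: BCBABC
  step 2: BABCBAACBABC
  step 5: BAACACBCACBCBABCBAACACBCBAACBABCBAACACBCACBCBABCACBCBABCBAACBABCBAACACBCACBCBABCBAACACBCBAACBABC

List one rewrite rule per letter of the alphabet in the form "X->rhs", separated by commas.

  step 1 ⇒ step 2: BCBABC ⇒ BA·BC·BA·AC·BA·BC
    A ↦ AC
    B ↦ BA
    C ↦ BC

A->AC, B->BA, C->BC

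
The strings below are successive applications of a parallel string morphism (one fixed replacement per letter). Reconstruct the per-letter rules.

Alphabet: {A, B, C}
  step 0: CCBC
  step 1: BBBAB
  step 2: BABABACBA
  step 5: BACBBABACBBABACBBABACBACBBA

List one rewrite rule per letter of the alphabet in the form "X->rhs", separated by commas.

A->C, B->BA, C->B

  step 1 ⇒ step 2: BBBAB ⇒ BA·BA·BA·C·BA
    A ↦ C
    B ↦ BA
  step 0 ⇒ step 1: CCBC ⇒ B·B·BA·B
    C ↦ B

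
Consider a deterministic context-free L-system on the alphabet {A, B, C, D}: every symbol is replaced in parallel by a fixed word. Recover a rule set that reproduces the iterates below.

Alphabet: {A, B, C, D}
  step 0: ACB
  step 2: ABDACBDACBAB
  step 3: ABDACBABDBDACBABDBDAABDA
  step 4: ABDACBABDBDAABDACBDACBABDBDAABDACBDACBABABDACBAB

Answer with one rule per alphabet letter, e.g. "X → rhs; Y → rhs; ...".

  step 3 ⇒ step 4: ABDACBABDBDACBABDBDAABDA ⇒ AB·DA·CB·AB·DB·DA·AB·DA·CB·DA·CB·AB·DB·DA·AB·DA·CB·DA·CB·AB·AB·DA·CB·AB
    A ↦ AB
    B ↦ DA
    C ↦ DB
    D ↦ CB

A->AB, B->DA, C->DB, D->CB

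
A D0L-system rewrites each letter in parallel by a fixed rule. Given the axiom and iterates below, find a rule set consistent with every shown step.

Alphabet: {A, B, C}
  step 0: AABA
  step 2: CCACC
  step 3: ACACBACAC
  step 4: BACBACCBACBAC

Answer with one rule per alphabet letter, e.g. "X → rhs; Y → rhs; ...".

A->B, B->C, C->AC

  step 3 ⇒ step 4: ACACBACAC ⇒ B·AC·B·AC·C·B·AC·B·AC
    A ↦ B
    B ↦ C
    C ↦ AC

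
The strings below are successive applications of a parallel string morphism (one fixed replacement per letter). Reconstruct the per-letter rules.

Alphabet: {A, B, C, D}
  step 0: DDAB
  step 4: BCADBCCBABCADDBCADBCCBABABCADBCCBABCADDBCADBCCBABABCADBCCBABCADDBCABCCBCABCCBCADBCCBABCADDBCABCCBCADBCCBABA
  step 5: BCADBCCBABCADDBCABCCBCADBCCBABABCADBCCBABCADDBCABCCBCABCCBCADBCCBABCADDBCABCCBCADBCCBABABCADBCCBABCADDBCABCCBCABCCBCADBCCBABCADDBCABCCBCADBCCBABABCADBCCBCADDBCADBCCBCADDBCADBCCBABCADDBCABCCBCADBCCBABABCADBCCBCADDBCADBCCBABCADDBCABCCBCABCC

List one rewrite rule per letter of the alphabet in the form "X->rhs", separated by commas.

A->BCC, B->BCA, C->D, D->BA

  step 4 ⇒ step 5: BCADBCCBABCADDBCADBCCBABABCADBCCBABCADDBCADBCCBABABCADBCCBABCADDBCABCCBCABCCBCADBCCBABCADDBCABCCBCADBCCBABA ⇒ BCA·D·BCC·BA·BCA·D·D·BCA·BCC·BCA·D·BCC·BA·BA·BCA·D·BCC·BA·BCA·D·D·BCA·BCC·BCA·BCC·BCA·D·BCC·BA·BCA·D·D·BCA·BCC·BCA·D·BCC·BA·BA·BCA·D·BCC·BA·BCA·D·D·BCA·BCC·BCA·BCC·BCA·D·BCC·BA·BCA·D·D·BCA·BCC·BCA·D·BCC·BA·BA·BCA·D·BCC·BCA·D·D·BCA·D·BCC·BCA·D·D·BCA·D·BCC·BA·BCA·D·D·BCA·BCC·BCA·D·BCC·BA·BA·BCA·D·BCC·BCA·D·D·BCA·D·BCC·BA·BCA·D·D·BCA·BCC·BCA·BCC
    A ↦ BCC
    B ↦ BCA
    C ↦ D
    D ↦ BA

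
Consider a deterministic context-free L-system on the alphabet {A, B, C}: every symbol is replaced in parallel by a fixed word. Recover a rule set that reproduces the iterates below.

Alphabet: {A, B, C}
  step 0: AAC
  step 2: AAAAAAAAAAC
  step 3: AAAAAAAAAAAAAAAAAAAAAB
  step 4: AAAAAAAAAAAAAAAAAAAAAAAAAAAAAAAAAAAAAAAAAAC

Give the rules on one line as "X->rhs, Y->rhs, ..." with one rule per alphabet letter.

  step 3 ⇒ step 4: AAAAAAAAAAAAAAAAAAAAAB ⇒ AA·AA·AA·AA·AA·AA·AA·AA·AA·AA·AA·AA·AA·AA·AA·AA·AA·AA·AA·AA·AA·C
    A ↦ AA
    B ↦ C
  step 2 ⇒ step 3: AAAAAAAAAAC ⇒ AA·AA·AA·AA·AA·AA·AA·AA·AA·AA·AB
    C ↦ AB

A->AA, B->C, C->AB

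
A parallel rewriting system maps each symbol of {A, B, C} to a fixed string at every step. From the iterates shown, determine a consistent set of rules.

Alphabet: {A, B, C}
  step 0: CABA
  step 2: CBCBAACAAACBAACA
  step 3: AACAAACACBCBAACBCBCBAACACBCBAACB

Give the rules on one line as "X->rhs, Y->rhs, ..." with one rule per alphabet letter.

  step 2 ⇒ step 3: CBCBAACAAACBAACA ⇒ AA·CA·AA·CA·CB·CB·AA·CB·CB·CB·AA·CA·CB·CB·AA·CB
    A ↦ CB
    B ↦ CA
    C ↦ AA

A->CB, B->CA, C->AA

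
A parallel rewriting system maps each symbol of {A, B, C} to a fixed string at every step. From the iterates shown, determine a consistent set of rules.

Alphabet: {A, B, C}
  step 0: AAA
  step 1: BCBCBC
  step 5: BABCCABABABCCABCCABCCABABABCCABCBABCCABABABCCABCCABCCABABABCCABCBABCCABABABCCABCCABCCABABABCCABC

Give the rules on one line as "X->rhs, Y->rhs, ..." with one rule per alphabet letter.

A->BC, B->CA, C->BA

  step 0 ⇒ step 1: AAA ⇒ BC·BC·BC
    A ↦ BC
    B ↦ CA  (constrained at step 1)
    C ↦ BA  (constrained at step 1)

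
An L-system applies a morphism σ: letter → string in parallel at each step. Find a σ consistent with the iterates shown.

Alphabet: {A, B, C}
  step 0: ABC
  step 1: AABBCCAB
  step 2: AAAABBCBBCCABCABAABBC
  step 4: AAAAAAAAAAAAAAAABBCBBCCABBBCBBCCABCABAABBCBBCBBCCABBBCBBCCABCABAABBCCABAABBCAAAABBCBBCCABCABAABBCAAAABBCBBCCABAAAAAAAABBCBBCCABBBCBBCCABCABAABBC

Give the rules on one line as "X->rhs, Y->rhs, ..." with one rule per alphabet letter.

A->AA, B->BBC, C->CAB

  step 1 ⇒ step 2: AABBCCAB ⇒ AA·AA·BBC·BBC·CAB·CAB·AA·BBC
    A ↦ AA
    B ↦ BBC
    C ↦ CAB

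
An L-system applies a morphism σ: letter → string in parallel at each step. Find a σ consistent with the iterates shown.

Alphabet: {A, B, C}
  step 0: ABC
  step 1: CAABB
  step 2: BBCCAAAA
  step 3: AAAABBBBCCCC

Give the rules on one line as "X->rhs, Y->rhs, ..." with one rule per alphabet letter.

  step 2 ⇒ step 3: BBCCAAAA ⇒ AA·AA·BB·BB·C·C·C·C
    A ↦ C
    B ↦ AA
    C ↦ BB

A->C, B->AA, C->BB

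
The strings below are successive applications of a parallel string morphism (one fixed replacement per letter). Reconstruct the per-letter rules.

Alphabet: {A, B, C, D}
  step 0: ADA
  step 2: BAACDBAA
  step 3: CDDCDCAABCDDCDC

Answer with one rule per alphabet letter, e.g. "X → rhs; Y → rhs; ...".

  step 2 ⇒ step 3: BAACDBAA ⇒ CD·DC·DC·AA·B·CD·DC·DC
    A ↦ DC
    B ↦ CD
    C ↦ AA
    D ↦ B

A->DC, B->CD, C->AA, D->B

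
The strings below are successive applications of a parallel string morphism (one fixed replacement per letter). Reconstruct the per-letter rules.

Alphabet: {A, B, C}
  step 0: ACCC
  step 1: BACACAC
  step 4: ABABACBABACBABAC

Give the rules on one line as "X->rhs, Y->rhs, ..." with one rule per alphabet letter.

  step 0 ⇒ step 1: ACCC ⇒ B·AC·AC·AC
    A ↦ B
    C ↦ AC
    B ↦ A  (constrained at step 1)

A->B, B->A, C->AC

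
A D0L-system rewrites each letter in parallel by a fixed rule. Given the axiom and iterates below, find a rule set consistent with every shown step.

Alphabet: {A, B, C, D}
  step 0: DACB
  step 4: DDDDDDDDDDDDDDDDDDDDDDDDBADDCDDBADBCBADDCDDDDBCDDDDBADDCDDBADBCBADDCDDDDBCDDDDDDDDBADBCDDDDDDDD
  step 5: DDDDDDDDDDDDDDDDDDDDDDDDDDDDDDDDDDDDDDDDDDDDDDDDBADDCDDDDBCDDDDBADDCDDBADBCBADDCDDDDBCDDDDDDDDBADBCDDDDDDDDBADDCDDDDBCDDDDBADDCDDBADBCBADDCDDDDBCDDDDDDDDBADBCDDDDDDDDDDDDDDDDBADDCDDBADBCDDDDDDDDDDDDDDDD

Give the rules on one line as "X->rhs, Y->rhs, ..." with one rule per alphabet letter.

  step 4 ⇒ step 5: DDDDDDDDDDDDDDDDDDDDDDDDBADDCDDBADBCBADDCDDDDBCDDDDBADDCDDBADBCBADDCDDDDBCDDDDDDDDBADBCDDDDDDDD ⇒ DD·DD·DD·DD·DD·DD·DD·DD·DD·DD·DD·DD·DD·DD·DD·DD·DD·DD·DD·DD·DD·DD·DD·DD·BAD·DC·DD·DD·BC·DD·DD·BAD·DC·DD·BAD·BC·BAD·DC·DD·DD·BC·DD·DD·DD·DD·BAD·BC·DD·DD·DD·DD·BAD·DC·DD·DD·BC·DD·DD·BAD·DC·DD·BAD·BC·BAD·DC·DD·DD·BC·DD·DD·DD·DD·BAD·BC·DD·DD·DD·DD·DD·DD·DD·DD·BAD·DC·DD·BAD·BC·DD·DD·DD·DD·DD·DD·DD·DD
    A ↦ DC
    B ↦ BAD
    C ↦ BC
    D ↦ DD

A->DC, B->BAD, C->BC, D->DD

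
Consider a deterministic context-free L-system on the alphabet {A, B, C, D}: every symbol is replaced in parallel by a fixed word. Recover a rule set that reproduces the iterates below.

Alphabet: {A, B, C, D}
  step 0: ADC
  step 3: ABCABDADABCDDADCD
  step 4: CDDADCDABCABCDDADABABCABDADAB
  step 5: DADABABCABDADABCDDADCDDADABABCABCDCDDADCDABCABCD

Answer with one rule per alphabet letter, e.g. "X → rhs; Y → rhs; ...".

  step 4 ⇒ step 5: CDDADCDABCABCDDADABABCABDADAB ⇒ DAD·AB·AB·C·AB·DAD·AB·C·D·DAD·C·D·DAD·AB·AB·C·AB·C·D·C·D·DAD·C·D·AB·C·AB·C·D
    A ↦ C
    B ↦ D
    C ↦ DAD
    D ↦ AB

A->C, B->D, C->DAD, D->AB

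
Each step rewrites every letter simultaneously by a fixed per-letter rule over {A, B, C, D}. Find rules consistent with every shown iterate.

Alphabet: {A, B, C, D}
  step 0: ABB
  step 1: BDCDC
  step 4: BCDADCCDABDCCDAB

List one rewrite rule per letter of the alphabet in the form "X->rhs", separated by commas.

  step 0 ⇒ step 1: ABB ⇒ B·DC·DC
    A ↦ B
    B ↦ DC
    C ↦ CD  (constrained at step 1)
    D ↦ A  (constrained at step 1)

A->B, B->DC, C->CD, D->A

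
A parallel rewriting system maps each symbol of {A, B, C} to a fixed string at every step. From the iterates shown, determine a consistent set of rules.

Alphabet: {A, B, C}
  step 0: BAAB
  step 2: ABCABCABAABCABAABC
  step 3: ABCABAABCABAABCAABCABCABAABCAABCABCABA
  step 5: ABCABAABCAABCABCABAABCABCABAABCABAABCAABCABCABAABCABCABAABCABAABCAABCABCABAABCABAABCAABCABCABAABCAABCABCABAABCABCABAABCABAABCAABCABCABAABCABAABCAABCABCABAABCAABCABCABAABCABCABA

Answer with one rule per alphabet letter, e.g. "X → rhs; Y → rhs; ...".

  step 2 ⇒ step 3: ABCABCABAABCABAABC ⇒ ABC·A·BA·ABC·A·BA·ABC·A·ABC·ABC·A·BA·ABC·A·ABC·ABC·A·BA
    A ↦ ABC
    B ↦ A
    C ↦ BA

A->ABC, B->A, C->BA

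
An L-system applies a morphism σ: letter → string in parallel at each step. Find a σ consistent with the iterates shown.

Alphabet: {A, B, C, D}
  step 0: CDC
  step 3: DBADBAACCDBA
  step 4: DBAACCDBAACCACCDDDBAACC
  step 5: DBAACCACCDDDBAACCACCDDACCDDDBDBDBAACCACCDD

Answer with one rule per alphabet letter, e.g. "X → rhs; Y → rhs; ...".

A->ACC, B->A, C->D, D->DB

  step 4 ⇒ step 5: DBAACCDBAACCACCDDDBAACC ⇒ DB·A·ACC·ACC·D·D·DB·A·ACC·ACC·D·D·ACC·D·D·DB·DB·DB·A·ACC·ACC·D·D
    A ↦ ACC
    B ↦ A
    C ↦ D
    D ↦ DB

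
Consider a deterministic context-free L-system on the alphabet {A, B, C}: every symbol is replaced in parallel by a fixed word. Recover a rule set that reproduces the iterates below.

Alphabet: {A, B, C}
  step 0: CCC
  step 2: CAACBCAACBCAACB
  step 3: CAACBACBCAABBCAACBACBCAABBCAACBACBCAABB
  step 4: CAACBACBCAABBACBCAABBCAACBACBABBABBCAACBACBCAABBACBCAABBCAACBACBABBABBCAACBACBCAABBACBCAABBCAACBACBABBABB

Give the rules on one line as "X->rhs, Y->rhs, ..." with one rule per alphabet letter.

A->ACB, B->ABB, C->CA

  step 3 ⇒ step 4: CAACBACBCAABBCAACBACBCAABBCAACBACBCAABB ⇒ CA·ACB·ACB·CA·ABB·ACB·CA·ABB·CA·ACB·ACB·ABB·ABB·CA·ACB·ACB·CA·ABB·ACB·CA·ABB·CA·ACB·ACB·ABB·ABB·CA·ACB·ACB·CA·ABB·ACB·CA·ABB·CA·ACB·ACB·ABB·ABB
    A ↦ ACB
    B ↦ ABB
    C ↦ CA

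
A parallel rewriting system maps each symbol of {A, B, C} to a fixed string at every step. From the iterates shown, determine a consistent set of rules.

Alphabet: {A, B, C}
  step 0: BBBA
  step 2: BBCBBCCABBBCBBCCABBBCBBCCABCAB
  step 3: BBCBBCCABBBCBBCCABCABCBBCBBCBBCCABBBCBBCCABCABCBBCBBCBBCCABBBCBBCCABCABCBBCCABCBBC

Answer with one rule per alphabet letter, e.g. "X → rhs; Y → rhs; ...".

A->C, B->BBC, C->CAB

  step 2 ⇒ step 3: BBCBBCCABBBCBBCCABBBCBBCCABCAB ⇒ BBC·BBC·CAB·BBC·BBC·CAB·CAB·C·BBC·BBC·BBC·CAB·BBC·BBC·CAB·CAB·C·BBC·BBC·BBC·CAB·BBC·BBC·CAB·CAB·C·BBC·CAB·C·BBC
    A ↦ C
    B ↦ BBC
    C ↦ CAB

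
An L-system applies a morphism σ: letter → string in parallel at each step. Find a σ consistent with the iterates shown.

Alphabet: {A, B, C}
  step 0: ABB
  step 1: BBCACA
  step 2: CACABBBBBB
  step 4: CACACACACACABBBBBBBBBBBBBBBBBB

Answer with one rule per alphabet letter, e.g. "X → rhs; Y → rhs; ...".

A->BB, B->CA, C->B

  step 1 ⇒ step 2: BBCACA ⇒ CA·CA·B·BB·B·BB
    A ↦ BB
    B ↦ CA
    C ↦ B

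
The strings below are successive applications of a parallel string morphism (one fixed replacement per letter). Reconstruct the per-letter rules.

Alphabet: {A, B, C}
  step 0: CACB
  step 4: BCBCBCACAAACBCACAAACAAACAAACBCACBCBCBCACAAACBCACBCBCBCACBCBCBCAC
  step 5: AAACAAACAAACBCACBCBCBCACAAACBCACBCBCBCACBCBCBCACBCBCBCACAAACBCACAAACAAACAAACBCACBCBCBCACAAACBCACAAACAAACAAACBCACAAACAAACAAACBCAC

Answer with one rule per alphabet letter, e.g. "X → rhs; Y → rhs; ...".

  step 4 ⇒ step 5: BCBCBCACAAACBCACAAACAAACAAACBCACBCBCBCACAAACBCACBCBCBCACBCBCBCAC ⇒ AA·AC·AA·AC·AA·AC·BC·AC·BC·BC·BC·AC·AA·AC·BC·AC·BC·BC·BC·AC·BC·BC·BC·AC·BC·BC·BC·AC·AA·AC·BC·AC·AA·AC·AA·AC·AA·AC·BC·AC·BC·BC·BC·AC·AA·AC·BC·AC·AA·AC·AA·AC·AA·AC·BC·AC·AA·AC·AA·AC·AA·AC·BC·AC
    A ↦ BC
    B ↦ AA
    C ↦ AC

A->BC, B->AA, C->AC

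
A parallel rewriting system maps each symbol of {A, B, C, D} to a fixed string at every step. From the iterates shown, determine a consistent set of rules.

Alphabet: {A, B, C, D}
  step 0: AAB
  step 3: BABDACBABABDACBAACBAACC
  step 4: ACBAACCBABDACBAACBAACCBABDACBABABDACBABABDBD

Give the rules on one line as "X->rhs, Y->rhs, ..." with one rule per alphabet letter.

  step 3 ⇒ step 4: BABDACBABABDACBAACBAACC ⇒ AC·BA·AC·C·BA·BD·AC·BA·AC·BA·AC·C·BA·BD·AC·BA·BA·BD·AC·BA·BA·BD·BD
    A ↦ BA
    B ↦ AC
    C ↦ BD
    D ↦ C

A->BA, B->AC, C->BD, D->C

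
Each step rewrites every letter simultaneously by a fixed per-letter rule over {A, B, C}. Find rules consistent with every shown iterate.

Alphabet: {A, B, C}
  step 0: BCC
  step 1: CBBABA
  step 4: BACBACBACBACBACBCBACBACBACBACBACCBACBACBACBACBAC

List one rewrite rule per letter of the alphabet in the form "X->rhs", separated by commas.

  step 0 ⇒ step 1: BCC ⇒ CB·BA·BA
    B ↦ CB
    C ↦ BA
    A ↦ AC  (constrained at step 1)

A->AC, B->CB, C->BA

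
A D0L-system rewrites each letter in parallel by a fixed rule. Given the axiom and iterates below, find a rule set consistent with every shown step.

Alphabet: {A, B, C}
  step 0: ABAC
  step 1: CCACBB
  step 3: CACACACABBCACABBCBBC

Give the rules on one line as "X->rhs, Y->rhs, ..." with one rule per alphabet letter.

A->C, B->CA, C->BB

  step 0 ⇒ step 1: ABAC ⇒ C·CA·C·BB
    A ↦ C
    B ↦ CA
    C ↦ BB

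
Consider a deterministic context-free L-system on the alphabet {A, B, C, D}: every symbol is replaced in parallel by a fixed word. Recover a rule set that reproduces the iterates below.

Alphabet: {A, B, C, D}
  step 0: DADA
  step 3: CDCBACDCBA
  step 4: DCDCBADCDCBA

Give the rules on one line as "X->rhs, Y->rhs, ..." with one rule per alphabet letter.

A->BA, B->C, C->D, D->C

  step 3 ⇒ step 4: CDCBACDCBA ⇒ D·C·D·C·BA·D·C·D·C·BA
    A ↦ BA
    B ↦ C
    C ↦ D
    D ↦ C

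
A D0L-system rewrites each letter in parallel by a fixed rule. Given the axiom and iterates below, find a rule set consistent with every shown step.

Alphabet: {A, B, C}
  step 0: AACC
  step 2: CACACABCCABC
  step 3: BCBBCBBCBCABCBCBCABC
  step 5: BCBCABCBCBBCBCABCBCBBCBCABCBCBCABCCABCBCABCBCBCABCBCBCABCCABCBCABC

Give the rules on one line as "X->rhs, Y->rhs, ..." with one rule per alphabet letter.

A->B, B->CA, C->BC

  step 2 ⇒ step 3: CACACABCCABC ⇒ BC·B·BC·B·BC·B·CA·BC·BC·B·CA·BC
    A ↦ B
    B ↦ CA
    C ↦ BC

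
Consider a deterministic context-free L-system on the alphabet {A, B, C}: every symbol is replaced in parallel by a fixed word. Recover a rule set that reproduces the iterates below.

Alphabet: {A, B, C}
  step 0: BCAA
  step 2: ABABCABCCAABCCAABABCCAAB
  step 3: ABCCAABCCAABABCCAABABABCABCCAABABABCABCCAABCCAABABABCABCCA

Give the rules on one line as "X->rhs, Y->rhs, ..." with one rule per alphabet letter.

  step 2 ⇒ step 3: ABABCABCCAABCCAABABCCAAB ⇒ ABC·CA·ABC·CA·AB·ABC·CA·AB·AB·ABC·ABC·CA·AB·AB·ABC·ABC·CA·ABC·CA·AB·AB·ABC·ABC·CA
    A ↦ ABC
    B ↦ CA
    C ↦ AB

A->ABC, B->CA, C->AB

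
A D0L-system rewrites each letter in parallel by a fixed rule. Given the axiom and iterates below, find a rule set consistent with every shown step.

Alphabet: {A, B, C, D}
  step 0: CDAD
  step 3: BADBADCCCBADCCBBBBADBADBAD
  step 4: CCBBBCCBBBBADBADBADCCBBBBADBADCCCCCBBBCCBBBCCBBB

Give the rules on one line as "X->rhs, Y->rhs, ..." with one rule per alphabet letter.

  step 3 ⇒ step 4: BADBADCCCBADCCBBBBADBADBAD ⇒ C·CBB·B·C·CBB·B·BAD·BAD·BAD·C·CBB·B·BAD·BAD·C·C·C·C·CBB·B·C·CBB·B·C·CBB·B
    A ↦ CBB
    B ↦ C
    C ↦ BAD
    D ↦ B

A->CBB, B->C, C->BAD, D->B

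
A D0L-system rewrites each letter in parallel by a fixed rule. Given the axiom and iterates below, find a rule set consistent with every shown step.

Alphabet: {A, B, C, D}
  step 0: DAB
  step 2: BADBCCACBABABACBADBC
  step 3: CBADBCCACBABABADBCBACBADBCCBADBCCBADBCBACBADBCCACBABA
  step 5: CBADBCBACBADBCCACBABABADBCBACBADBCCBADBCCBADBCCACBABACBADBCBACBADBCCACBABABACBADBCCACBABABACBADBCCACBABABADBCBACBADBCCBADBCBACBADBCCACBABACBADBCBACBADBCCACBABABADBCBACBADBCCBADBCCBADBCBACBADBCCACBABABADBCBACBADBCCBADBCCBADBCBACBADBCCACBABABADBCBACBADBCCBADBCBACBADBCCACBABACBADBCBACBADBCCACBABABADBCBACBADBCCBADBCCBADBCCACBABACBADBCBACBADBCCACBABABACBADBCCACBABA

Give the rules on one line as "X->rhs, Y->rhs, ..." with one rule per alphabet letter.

A->DBC, B->CBA, C->BA, D->CA

  step 2 ⇒ step 3: BADBCCACBABABACBADBC ⇒ CBA·DBC·CA·CBA·BA·BA·DBC·BA·CBA·DBC·CBA·DBC·CBA·DBC·BA·CBA·DBC·CA·CBA·BA
    A ↦ DBC
    B ↦ CBA
    C ↦ BA
    D ↦ CA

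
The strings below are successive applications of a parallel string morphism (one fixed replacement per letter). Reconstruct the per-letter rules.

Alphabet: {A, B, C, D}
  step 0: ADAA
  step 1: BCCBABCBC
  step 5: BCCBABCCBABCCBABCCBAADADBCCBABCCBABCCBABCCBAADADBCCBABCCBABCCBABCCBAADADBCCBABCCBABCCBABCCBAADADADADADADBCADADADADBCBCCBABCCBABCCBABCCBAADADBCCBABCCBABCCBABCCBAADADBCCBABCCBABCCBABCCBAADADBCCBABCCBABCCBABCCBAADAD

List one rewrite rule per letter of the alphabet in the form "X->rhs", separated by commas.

  step 0 ⇒ step 1: ADAA ⇒ BC·CBA·BC·BC
    A ↦ BC
    D ↦ CBA
    B ↦ AD  (constrained at step 1)
    C ↦ AD  (constrained at step 1)

A->BC, B->AD, C->AD, D->CBA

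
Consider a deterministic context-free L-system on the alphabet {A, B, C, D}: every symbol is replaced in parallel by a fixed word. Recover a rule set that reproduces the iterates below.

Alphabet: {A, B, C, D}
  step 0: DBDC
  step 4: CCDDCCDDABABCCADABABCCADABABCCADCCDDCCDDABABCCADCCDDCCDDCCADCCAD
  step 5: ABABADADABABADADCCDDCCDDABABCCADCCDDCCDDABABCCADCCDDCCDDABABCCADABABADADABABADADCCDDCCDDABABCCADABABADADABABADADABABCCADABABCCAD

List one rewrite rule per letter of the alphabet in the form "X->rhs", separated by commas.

A->CC, B->DD, C->AB, D->AD

  step 4 ⇒ step 5: CCDDCCDDABABCCADABABCCADABABCCADCCDDCCDDABABCCADCCDDCCDDCCADCCAD ⇒ AB·AB·AD·AD·AB·AB·AD·AD·CC·DD·CC·DD·AB·AB·CC·AD·CC·DD·CC·DD·AB·AB·CC·AD·CC·DD·CC·DD·AB·AB·CC·AD·AB·AB·AD·AD·AB·AB·AD·AD·CC·DD·CC·DD·AB·AB·CC·AD·AB·AB·AD·AD·AB·AB·AD·AD·AB·AB·CC·AD·AB·AB·CC·AD
    A ↦ CC
    B ↦ DD
    C ↦ AB
    D ↦ AD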